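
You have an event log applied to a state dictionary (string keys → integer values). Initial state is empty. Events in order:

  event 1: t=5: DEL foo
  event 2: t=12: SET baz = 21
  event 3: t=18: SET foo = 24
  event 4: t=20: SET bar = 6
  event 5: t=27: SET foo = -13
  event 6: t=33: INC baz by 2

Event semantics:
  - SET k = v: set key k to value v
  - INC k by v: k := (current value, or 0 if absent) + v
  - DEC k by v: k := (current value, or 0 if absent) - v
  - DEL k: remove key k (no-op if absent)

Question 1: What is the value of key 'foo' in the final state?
Answer: -13

Derivation:
Track key 'foo' through all 6 events:
  event 1 (t=5: DEL foo): foo (absent) -> (absent)
  event 2 (t=12: SET baz = 21): foo unchanged
  event 3 (t=18: SET foo = 24): foo (absent) -> 24
  event 4 (t=20: SET bar = 6): foo unchanged
  event 5 (t=27: SET foo = -13): foo 24 -> -13
  event 6 (t=33: INC baz by 2): foo unchanged
Final: foo = -13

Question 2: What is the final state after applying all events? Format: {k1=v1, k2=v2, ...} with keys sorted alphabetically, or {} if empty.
  after event 1 (t=5: DEL foo): {}
  after event 2 (t=12: SET baz = 21): {baz=21}
  after event 3 (t=18: SET foo = 24): {baz=21, foo=24}
  after event 4 (t=20: SET bar = 6): {bar=6, baz=21, foo=24}
  after event 5 (t=27: SET foo = -13): {bar=6, baz=21, foo=-13}
  after event 6 (t=33: INC baz by 2): {bar=6, baz=23, foo=-13}

Answer: {bar=6, baz=23, foo=-13}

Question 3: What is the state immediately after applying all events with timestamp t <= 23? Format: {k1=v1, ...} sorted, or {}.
Apply events with t <= 23 (4 events):
  after event 1 (t=5: DEL foo): {}
  after event 2 (t=12: SET baz = 21): {baz=21}
  after event 3 (t=18: SET foo = 24): {baz=21, foo=24}
  after event 4 (t=20: SET bar = 6): {bar=6, baz=21, foo=24}

Answer: {bar=6, baz=21, foo=24}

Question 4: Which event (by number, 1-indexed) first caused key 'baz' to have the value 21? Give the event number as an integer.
Looking for first event where baz becomes 21:
  event 2: baz (absent) -> 21  <-- first match

Answer: 2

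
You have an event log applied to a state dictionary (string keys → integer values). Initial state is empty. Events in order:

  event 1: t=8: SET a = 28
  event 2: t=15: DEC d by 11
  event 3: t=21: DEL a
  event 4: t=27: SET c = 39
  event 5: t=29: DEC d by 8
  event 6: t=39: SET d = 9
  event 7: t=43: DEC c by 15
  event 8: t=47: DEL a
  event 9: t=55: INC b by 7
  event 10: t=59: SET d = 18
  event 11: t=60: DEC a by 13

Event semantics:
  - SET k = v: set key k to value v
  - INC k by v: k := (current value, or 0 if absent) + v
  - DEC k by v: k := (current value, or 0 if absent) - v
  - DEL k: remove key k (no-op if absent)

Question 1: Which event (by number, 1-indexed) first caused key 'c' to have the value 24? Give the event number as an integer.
Looking for first event where c becomes 24:
  event 4: c = 39
  event 5: c = 39
  event 6: c = 39
  event 7: c 39 -> 24  <-- first match

Answer: 7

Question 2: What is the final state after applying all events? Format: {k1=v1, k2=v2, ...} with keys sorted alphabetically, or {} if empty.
  after event 1 (t=8: SET a = 28): {a=28}
  after event 2 (t=15: DEC d by 11): {a=28, d=-11}
  after event 3 (t=21: DEL a): {d=-11}
  after event 4 (t=27: SET c = 39): {c=39, d=-11}
  after event 5 (t=29: DEC d by 8): {c=39, d=-19}
  after event 6 (t=39: SET d = 9): {c=39, d=9}
  after event 7 (t=43: DEC c by 15): {c=24, d=9}
  after event 8 (t=47: DEL a): {c=24, d=9}
  after event 9 (t=55: INC b by 7): {b=7, c=24, d=9}
  after event 10 (t=59: SET d = 18): {b=7, c=24, d=18}
  after event 11 (t=60: DEC a by 13): {a=-13, b=7, c=24, d=18}

Answer: {a=-13, b=7, c=24, d=18}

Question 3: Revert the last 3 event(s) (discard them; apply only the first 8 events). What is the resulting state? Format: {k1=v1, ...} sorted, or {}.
Answer: {c=24, d=9}

Derivation:
Keep first 8 events (discard last 3):
  after event 1 (t=8: SET a = 28): {a=28}
  after event 2 (t=15: DEC d by 11): {a=28, d=-11}
  after event 3 (t=21: DEL a): {d=-11}
  after event 4 (t=27: SET c = 39): {c=39, d=-11}
  after event 5 (t=29: DEC d by 8): {c=39, d=-19}
  after event 6 (t=39: SET d = 9): {c=39, d=9}
  after event 7 (t=43: DEC c by 15): {c=24, d=9}
  after event 8 (t=47: DEL a): {c=24, d=9}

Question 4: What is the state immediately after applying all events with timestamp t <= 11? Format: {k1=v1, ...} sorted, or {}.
Apply events with t <= 11 (1 events):
  after event 1 (t=8: SET a = 28): {a=28}

Answer: {a=28}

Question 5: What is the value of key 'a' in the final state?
Answer: -13

Derivation:
Track key 'a' through all 11 events:
  event 1 (t=8: SET a = 28): a (absent) -> 28
  event 2 (t=15: DEC d by 11): a unchanged
  event 3 (t=21: DEL a): a 28 -> (absent)
  event 4 (t=27: SET c = 39): a unchanged
  event 5 (t=29: DEC d by 8): a unchanged
  event 6 (t=39: SET d = 9): a unchanged
  event 7 (t=43: DEC c by 15): a unchanged
  event 8 (t=47: DEL a): a (absent) -> (absent)
  event 9 (t=55: INC b by 7): a unchanged
  event 10 (t=59: SET d = 18): a unchanged
  event 11 (t=60: DEC a by 13): a (absent) -> -13
Final: a = -13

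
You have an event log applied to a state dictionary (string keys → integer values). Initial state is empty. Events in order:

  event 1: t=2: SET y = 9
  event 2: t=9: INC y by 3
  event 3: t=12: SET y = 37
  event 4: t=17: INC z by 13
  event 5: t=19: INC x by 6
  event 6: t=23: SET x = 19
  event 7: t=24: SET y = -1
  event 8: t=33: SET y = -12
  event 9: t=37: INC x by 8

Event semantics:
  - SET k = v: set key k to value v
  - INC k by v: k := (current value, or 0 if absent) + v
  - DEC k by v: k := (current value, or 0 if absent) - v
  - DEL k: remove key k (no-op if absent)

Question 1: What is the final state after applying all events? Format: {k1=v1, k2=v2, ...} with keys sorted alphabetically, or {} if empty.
  after event 1 (t=2: SET y = 9): {y=9}
  after event 2 (t=9: INC y by 3): {y=12}
  after event 3 (t=12: SET y = 37): {y=37}
  after event 4 (t=17: INC z by 13): {y=37, z=13}
  after event 5 (t=19: INC x by 6): {x=6, y=37, z=13}
  after event 6 (t=23: SET x = 19): {x=19, y=37, z=13}
  after event 7 (t=24: SET y = -1): {x=19, y=-1, z=13}
  after event 8 (t=33: SET y = -12): {x=19, y=-12, z=13}
  after event 9 (t=37: INC x by 8): {x=27, y=-12, z=13}

Answer: {x=27, y=-12, z=13}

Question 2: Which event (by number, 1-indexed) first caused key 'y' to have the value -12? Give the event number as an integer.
Answer: 8

Derivation:
Looking for first event where y becomes -12:
  event 1: y = 9
  event 2: y = 12
  event 3: y = 37
  event 4: y = 37
  event 5: y = 37
  event 6: y = 37
  event 7: y = -1
  event 8: y -1 -> -12  <-- first match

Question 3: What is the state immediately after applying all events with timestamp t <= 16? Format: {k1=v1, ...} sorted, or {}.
Apply events with t <= 16 (3 events):
  after event 1 (t=2: SET y = 9): {y=9}
  after event 2 (t=9: INC y by 3): {y=12}
  after event 3 (t=12: SET y = 37): {y=37}

Answer: {y=37}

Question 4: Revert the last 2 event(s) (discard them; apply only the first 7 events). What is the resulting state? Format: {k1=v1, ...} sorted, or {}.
Answer: {x=19, y=-1, z=13}

Derivation:
Keep first 7 events (discard last 2):
  after event 1 (t=2: SET y = 9): {y=9}
  after event 2 (t=9: INC y by 3): {y=12}
  after event 3 (t=12: SET y = 37): {y=37}
  after event 4 (t=17: INC z by 13): {y=37, z=13}
  after event 5 (t=19: INC x by 6): {x=6, y=37, z=13}
  after event 6 (t=23: SET x = 19): {x=19, y=37, z=13}
  after event 7 (t=24: SET y = -1): {x=19, y=-1, z=13}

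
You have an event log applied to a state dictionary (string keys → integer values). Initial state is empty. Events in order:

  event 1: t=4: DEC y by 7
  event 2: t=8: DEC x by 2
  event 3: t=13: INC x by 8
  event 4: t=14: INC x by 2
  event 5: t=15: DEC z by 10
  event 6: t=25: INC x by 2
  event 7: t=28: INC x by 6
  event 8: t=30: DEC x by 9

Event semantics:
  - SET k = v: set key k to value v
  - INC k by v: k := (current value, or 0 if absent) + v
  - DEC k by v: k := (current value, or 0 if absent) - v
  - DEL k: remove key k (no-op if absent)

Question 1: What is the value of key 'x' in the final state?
Answer: 7

Derivation:
Track key 'x' through all 8 events:
  event 1 (t=4: DEC y by 7): x unchanged
  event 2 (t=8: DEC x by 2): x (absent) -> -2
  event 3 (t=13: INC x by 8): x -2 -> 6
  event 4 (t=14: INC x by 2): x 6 -> 8
  event 5 (t=15: DEC z by 10): x unchanged
  event 6 (t=25: INC x by 2): x 8 -> 10
  event 7 (t=28: INC x by 6): x 10 -> 16
  event 8 (t=30: DEC x by 9): x 16 -> 7
Final: x = 7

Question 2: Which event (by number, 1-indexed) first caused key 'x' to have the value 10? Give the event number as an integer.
Answer: 6

Derivation:
Looking for first event where x becomes 10:
  event 2: x = -2
  event 3: x = 6
  event 4: x = 8
  event 5: x = 8
  event 6: x 8 -> 10  <-- first match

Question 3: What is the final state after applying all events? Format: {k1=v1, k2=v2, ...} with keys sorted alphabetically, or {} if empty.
Answer: {x=7, y=-7, z=-10}

Derivation:
  after event 1 (t=4: DEC y by 7): {y=-7}
  after event 2 (t=8: DEC x by 2): {x=-2, y=-7}
  after event 3 (t=13: INC x by 8): {x=6, y=-7}
  after event 4 (t=14: INC x by 2): {x=8, y=-7}
  after event 5 (t=15: DEC z by 10): {x=8, y=-7, z=-10}
  after event 6 (t=25: INC x by 2): {x=10, y=-7, z=-10}
  after event 7 (t=28: INC x by 6): {x=16, y=-7, z=-10}
  after event 8 (t=30: DEC x by 9): {x=7, y=-7, z=-10}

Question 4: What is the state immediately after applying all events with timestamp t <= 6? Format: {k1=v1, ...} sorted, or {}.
Apply events with t <= 6 (1 events):
  after event 1 (t=4: DEC y by 7): {y=-7}

Answer: {y=-7}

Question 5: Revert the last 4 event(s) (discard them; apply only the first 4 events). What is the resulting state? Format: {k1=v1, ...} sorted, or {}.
Answer: {x=8, y=-7}

Derivation:
Keep first 4 events (discard last 4):
  after event 1 (t=4: DEC y by 7): {y=-7}
  after event 2 (t=8: DEC x by 2): {x=-2, y=-7}
  after event 3 (t=13: INC x by 8): {x=6, y=-7}
  after event 4 (t=14: INC x by 2): {x=8, y=-7}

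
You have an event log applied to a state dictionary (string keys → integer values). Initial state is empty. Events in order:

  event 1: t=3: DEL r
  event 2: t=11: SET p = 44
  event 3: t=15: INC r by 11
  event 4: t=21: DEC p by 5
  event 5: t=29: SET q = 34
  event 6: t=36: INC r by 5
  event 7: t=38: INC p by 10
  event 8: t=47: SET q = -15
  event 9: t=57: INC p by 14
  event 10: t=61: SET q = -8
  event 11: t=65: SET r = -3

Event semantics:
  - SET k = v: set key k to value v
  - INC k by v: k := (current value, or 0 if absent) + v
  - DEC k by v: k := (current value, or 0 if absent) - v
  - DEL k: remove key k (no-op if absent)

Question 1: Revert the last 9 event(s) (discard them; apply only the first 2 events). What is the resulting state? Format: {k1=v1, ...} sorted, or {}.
Answer: {p=44}

Derivation:
Keep first 2 events (discard last 9):
  after event 1 (t=3: DEL r): {}
  after event 2 (t=11: SET p = 44): {p=44}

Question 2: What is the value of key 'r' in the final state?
Answer: -3

Derivation:
Track key 'r' through all 11 events:
  event 1 (t=3: DEL r): r (absent) -> (absent)
  event 2 (t=11: SET p = 44): r unchanged
  event 3 (t=15: INC r by 11): r (absent) -> 11
  event 4 (t=21: DEC p by 5): r unchanged
  event 5 (t=29: SET q = 34): r unchanged
  event 6 (t=36: INC r by 5): r 11 -> 16
  event 7 (t=38: INC p by 10): r unchanged
  event 8 (t=47: SET q = -15): r unchanged
  event 9 (t=57: INC p by 14): r unchanged
  event 10 (t=61: SET q = -8): r unchanged
  event 11 (t=65: SET r = -3): r 16 -> -3
Final: r = -3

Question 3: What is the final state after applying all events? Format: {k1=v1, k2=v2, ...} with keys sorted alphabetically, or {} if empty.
Answer: {p=63, q=-8, r=-3}

Derivation:
  after event 1 (t=3: DEL r): {}
  after event 2 (t=11: SET p = 44): {p=44}
  after event 3 (t=15: INC r by 11): {p=44, r=11}
  after event 4 (t=21: DEC p by 5): {p=39, r=11}
  after event 5 (t=29: SET q = 34): {p=39, q=34, r=11}
  after event 6 (t=36: INC r by 5): {p=39, q=34, r=16}
  after event 7 (t=38: INC p by 10): {p=49, q=34, r=16}
  after event 8 (t=47: SET q = -15): {p=49, q=-15, r=16}
  after event 9 (t=57: INC p by 14): {p=63, q=-15, r=16}
  after event 10 (t=61: SET q = -8): {p=63, q=-8, r=16}
  after event 11 (t=65: SET r = -3): {p=63, q=-8, r=-3}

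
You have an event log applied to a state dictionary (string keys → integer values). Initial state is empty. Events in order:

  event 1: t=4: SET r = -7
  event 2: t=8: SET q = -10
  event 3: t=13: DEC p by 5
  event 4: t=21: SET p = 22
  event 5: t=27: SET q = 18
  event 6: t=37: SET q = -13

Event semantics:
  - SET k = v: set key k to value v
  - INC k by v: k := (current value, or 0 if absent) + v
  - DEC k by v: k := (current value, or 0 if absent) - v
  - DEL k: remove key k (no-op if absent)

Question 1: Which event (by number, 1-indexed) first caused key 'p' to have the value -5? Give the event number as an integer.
Looking for first event where p becomes -5:
  event 3: p (absent) -> -5  <-- first match

Answer: 3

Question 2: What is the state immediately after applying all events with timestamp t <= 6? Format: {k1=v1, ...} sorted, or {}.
Apply events with t <= 6 (1 events):
  after event 1 (t=4: SET r = -7): {r=-7}

Answer: {r=-7}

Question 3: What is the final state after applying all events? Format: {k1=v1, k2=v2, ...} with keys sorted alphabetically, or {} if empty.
Answer: {p=22, q=-13, r=-7}

Derivation:
  after event 1 (t=4: SET r = -7): {r=-7}
  after event 2 (t=8: SET q = -10): {q=-10, r=-7}
  after event 3 (t=13: DEC p by 5): {p=-5, q=-10, r=-7}
  after event 4 (t=21: SET p = 22): {p=22, q=-10, r=-7}
  after event 5 (t=27: SET q = 18): {p=22, q=18, r=-7}
  after event 6 (t=37: SET q = -13): {p=22, q=-13, r=-7}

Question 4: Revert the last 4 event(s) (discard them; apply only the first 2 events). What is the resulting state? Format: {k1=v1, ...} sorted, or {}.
Answer: {q=-10, r=-7}

Derivation:
Keep first 2 events (discard last 4):
  after event 1 (t=4: SET r = -7): {r=-7}
  after event 2 (t=8: SET q = -10): {q=-10, r=-7}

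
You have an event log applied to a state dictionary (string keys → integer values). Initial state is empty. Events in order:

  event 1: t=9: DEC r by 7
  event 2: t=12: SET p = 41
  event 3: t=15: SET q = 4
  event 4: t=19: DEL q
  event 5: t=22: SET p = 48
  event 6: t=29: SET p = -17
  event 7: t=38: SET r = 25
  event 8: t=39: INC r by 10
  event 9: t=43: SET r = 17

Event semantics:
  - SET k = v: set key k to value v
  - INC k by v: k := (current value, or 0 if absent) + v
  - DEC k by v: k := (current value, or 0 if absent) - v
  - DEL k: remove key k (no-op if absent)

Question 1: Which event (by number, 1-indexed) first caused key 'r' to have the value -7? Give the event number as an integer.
Answer: 1

Derivation:
Looking for first event where r becomes -7:
  event 1: r (absent) -> -7  <-- first match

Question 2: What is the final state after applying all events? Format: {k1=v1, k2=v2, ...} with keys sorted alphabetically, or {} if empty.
Answer: {p=-17, r=17}

Derivation:
  after event 1 (t=9: DEC r by 7): {r=-7}
  after event 2 (t=12: SET p = 41): {p=41, r=-7}
  after event 3 (t=15: SET q = 4): {p=41, q=4, r=-7}
  after event 4 (t=19: DEL q): {p=41, r=-7}
  after event 5 (t=22: SET p = 48): {p=48, r=-7}
  after event 6 (t=29: SET p = -17): {p=-17, r=-7}
  after event 7 (t=38: SET r = 25): {p=-17, r=25}
  after event 8 (t=39: INC r by 10): {p=-17, r=35}
  after event 9 (t=43: SET r = 17): {p=-17, r=17}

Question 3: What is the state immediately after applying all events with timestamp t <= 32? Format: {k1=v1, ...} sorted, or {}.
Apply events with t <= 32 (6 events):
  after event 1 (t=9: DEC r by 7): {r=-7}
  after event 2 (t=12: SET p = 41): {p=41, r=-7}
  after event 3 (t=15: SET q = 4): {p=41, q=4, r=-7}
  after event 4 (t=19: DEL q): {p=41, r=-7}
  after event 5 (t=22: SET p = 48): {p=48, r=-7}
  after event 6 (t=29: SET p = -17): {p=-17, r=-7}

Answer: {p=-17, r=-7}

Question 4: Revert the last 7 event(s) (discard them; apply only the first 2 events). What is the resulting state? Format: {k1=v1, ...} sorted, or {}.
Answer: {p=41, r=-7}

Derivation:
Keep first 2 events (discard last 7):
  after event 1 (t=9: DEC r by 7): {r=-7}
  after event 2 (t=12: SET p = 41): {p=41, r=-7}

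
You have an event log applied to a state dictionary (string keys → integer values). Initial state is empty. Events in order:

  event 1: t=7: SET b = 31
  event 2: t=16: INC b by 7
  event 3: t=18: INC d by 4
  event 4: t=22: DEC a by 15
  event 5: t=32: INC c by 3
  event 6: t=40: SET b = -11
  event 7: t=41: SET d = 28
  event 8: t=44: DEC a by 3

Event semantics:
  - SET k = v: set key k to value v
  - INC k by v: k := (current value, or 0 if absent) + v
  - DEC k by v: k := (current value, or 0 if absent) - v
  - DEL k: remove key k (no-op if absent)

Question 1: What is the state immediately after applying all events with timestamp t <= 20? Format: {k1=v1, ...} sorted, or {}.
Apply events with t <= 20 (3 events):
  after event 1 (t=7: SET b = 31): {b=31}
  after event 2 (t=16: INC b by 7): {b=38}
  after event 3 (t=18: INC d by 4): {b=38, d=4}

Answer: {b=38, d=4}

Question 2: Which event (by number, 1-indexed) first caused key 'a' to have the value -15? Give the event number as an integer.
Looking for first event where a becomes -15:
  event 4: a (absent) -> -15  <-- first match

Answer: 4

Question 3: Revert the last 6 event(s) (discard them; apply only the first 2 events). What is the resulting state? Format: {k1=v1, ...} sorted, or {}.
Keep first 2 events (discard last 6):
  after event 1 (t=7: SET b = 31): {b=31}
  after event 2 (t=16: INC b by 7): {b=38}

Answer: {b=38}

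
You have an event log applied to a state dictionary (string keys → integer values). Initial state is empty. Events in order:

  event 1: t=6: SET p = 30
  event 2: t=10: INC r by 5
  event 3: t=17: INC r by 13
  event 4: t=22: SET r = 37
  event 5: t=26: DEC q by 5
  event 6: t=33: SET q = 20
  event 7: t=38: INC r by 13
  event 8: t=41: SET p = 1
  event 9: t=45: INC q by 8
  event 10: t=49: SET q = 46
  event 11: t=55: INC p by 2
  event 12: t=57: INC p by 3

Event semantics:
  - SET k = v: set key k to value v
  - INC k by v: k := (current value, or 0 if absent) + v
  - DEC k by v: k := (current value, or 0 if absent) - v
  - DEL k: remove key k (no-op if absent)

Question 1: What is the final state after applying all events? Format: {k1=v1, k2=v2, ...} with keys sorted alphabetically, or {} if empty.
  after event 1 (t=6: SET p = 30): {p=30}
  after event 2 (t=10: INC r by 5): {p=30, r=5}
  after event 3 (t=17: INC r by 13): {p=30, r=18}
  after event 4 (t=22: SET r = 37): {p=30, r=37}
  after event 5 (t=26: DEC q by 5): {p=30, q=-5, r=37}
  after event 6 (t=33: SET q = 20): {p=30, q=20, r=37}
  after event 7 (t=38: INC r by 13): {p=30, q=20, r=50}
  after event 8 (t=41: SET p = 1): {p=1, q=20, r=50}
  after event 9 (t=45: INC q by 8): {p=1, q=28, r=50}
  after event 10 (t=49: SET q = 46): {p=1, q=46, r=50}
  after event 11 (t=55: INC p by 2): {p=3, q=46, r=50}
  after event 12 (t=57: INC p by 3): {p=6, q=46, r=50}

Answer: {p=6, q=46, r=50}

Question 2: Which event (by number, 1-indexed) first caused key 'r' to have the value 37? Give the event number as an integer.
Answer: 4

Derivation:
Looking for first event where r becomes 37:
  event 2: r = 5
  event 3: r = 18
  event 4: r 18 -> 37  <-- first match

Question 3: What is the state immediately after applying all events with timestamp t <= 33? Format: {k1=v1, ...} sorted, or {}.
Answer: {p=30, q=20, r=37}

Derivation:
Apply events with t <= 33 (6 events):
  after event 1 (t=6: SET p = 30): {p=30}
  after event 2 (t=10: INC r by 5): {p=30, r=5}
  after event 3 (t=17: INC r by 13): {p=30, r=18}
  after event 4 (t=22: SET r = 37): {p=30, r=37}
  after event 5 (t=26: DEC q by 5): {p=30, q=-5, r=37}
  after event 6 (t=33: SET q = 20): {p=30, q=20, r=37}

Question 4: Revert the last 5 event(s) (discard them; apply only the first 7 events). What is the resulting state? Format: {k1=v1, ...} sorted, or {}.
Keep first 7 events (discard last 5):
  after event 1 (t=6: SET p = 30): {p=30}
  after event 2 (t=10: INC r by 5): {p=30, r=5}
  after event 3 (t=17: INC r by 13): {p=30, r=18}
  after event 4 (t=22: SET r = 37): {p=30, r=37}
  after event 5 (t=26: DEC q by 5): {p=30, q=-5, r=37}
  after event 6 (t=33: SET q = 20): {p=30, q=20, r=37}
  after event 7 (t=38: INC r by 13): {p=30, q=20, r=50}

Answer: {p=30, q=20, r=50}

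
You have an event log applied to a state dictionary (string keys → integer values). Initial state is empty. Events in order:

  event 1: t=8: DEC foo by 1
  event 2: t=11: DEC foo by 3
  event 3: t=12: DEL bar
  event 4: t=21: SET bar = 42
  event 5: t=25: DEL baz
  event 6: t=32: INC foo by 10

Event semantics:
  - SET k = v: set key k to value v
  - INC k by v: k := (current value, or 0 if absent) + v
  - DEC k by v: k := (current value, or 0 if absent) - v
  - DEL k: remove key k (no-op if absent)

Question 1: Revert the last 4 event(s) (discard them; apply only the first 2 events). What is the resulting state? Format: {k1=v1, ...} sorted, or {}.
Keep first 2 events (discard last 4):
  after event 1 (t=8: DEC foo by 1): {foo=-1}
  after event 2 (t=11: DEC foo by 3): {foo=-4}

Answer: {foo=-4}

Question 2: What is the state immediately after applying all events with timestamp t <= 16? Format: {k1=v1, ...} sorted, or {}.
Apply events with t <= 16 (3 events):
  after event 1 (t=8: DEC foo by 1): {foo=-1}
  after event 2 (t=11: DEC foo by 3): {foo=-4}
  after event 3 (t=12: DEL bar): {foo=-4}

Answer: {foo=-4}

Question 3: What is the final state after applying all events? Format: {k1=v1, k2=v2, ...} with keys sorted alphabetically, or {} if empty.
Answer: {bar=42, foo=6}

Derivation:
  after event 1 (t=8: DEC foo by 1): {foo=-1}
  after event 2 (t=11: DEC foo by 3): {foo=-4}
  after event 3 (t=12: DEL bar): {foo=-4}
  after event 4 (t=21: SET bar = 42): {bar=42, foo=-4}
  after event 5 (t=25: DEL baz): {bar=42, foo=-4}
  after event 6 (t=32: INC foo by 10): {bar=42, foo=6}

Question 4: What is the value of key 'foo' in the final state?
Track key 'foo' through all 6 events:
  event 1 (t=8: DEC foo by 1): foo (absent) -> -1
  event 2 (t=11: DEC foo by 3): foo -1 -> -4
  event 3 (t=12: DEL bar): foo unchanged
  event 4 (t=21: SET bar = 42): foo unchanged
  event 5 (t=25: DEL baz): foo unchanged
  event 6 (t=32: INC foo by 10): foo -4 -> 6
Final: foo = 6

Answer: 6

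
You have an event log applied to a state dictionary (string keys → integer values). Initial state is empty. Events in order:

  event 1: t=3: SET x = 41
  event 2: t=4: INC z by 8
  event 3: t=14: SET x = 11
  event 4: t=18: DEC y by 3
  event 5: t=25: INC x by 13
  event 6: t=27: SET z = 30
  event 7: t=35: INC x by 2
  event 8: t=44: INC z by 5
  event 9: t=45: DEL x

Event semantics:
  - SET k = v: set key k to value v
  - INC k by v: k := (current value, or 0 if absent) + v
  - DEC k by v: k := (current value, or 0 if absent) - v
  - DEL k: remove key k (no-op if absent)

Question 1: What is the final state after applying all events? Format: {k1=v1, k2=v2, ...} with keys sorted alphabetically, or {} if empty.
  after event 1 (t=3: SET x = 41): {x=41}
  after event 2 (t=4: INC z by 8): {x=41, z=8}
  after event 3 (t=14: SET x = 11): {x=11, z=8}
  after event 4 (t=18: DEC y by 3): {x=11, y=-3, z=8}
  after event 5 (t=25: INC x by 13): {x=24, y=-3, z=8}
  after event 6 (t=27: SET z = 30): {x=24, y=-3, z=30}
  after event 7 (t=35: INC x by 2): {x=26, y=-3, z=30}
  after event 8 (t=44: INC z by 5): {x=26, y=-3, z=35}
  after event 9 (t=45: DEL x): {y=-3, z=35}

Answer: {y=-3, z=35}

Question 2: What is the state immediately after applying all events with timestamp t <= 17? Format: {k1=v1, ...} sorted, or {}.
Answer: {x=11, z=8}

Derivation:
Apply events with t <= 17 (3 events):
  after event 1 (t=3: SET x = 41): {x=41}
  after event 2 (t=4: INC z by 8): {x=41, z=8}
  after event 3 (t=14: SET x = 11): {x=11, z=8}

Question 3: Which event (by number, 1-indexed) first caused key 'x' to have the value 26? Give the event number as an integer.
Looking for first event where x becomes 26:
  event 1: x = 41
  event 2: x = 41
  event 3: x = 11
  event 4: x = 11
  event 5: x = 24
  event 6: x = 24
  event 7: x 24 -> 26  <-- first match

Answer: 7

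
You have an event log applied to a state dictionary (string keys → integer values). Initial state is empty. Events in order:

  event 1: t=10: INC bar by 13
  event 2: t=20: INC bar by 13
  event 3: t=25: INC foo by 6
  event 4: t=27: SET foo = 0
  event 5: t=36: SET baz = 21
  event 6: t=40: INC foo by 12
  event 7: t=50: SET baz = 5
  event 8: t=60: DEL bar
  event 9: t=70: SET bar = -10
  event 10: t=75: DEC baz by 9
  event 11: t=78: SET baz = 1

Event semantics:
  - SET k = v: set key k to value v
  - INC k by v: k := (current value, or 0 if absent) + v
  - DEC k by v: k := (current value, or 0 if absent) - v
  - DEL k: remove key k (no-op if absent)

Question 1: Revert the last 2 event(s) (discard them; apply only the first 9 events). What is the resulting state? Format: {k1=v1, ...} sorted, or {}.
Keep first 9 events (discard last 2):
  after event 1 (t=10: INC bar by 13): {bar=13}
  after event 2 (t=20: INC bar by 13): {bar=26}
  after event 3 (t=25: INC foo by 6): {bar=26, foo=6}
  after event 4 (t=27: SET foo = 0): {bar=26, foo=0}
  after event 5 (t=36: SET baz = 21): {bar=26, baz=21, foo=0}
  after event 6 (t=40: INC foo by 12): {bar=26, baz=21, foo=12}
  after event 7 (t=50: SET baz = 5): {bar=26, baz=5, foo=12}
  after event 8 (t=60: DEL bar): {baz=5, foo=12}
  after event 9 (t=70: SET bar = -10): {bar=-10, baz=5, foo=12}

Answer: {bar=-10, baz=5, foo=12}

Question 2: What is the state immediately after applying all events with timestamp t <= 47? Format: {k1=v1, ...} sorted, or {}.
Answer: {bar=26, baz=21, foo=12}

Derivation:
Apply events with t <= 47 (6 events):
  after event 1 (t=10: INC bar by 13): {bar=13}
  after event 2 (t=20: INC bar by 13): {bar=26}
  after event 3 (t=25: INC foo by 6): {bar=26, foo=6}
  after event 4 (t=27: SET foo = 0): {bar=26, foo=0}
  after event 5 (t=36: SET baz = 21): {bar=26, baz=21, foo=0}
  after event 6 (t=40: INC foo by 12): {bar=26, baz=21, foo=12}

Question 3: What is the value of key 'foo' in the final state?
Track key 'foo' through all 11 events:
  event 1 (t=10: INC bar by 13): foo unchanged
  event 2 (t=20: INC bar by 13): foo unchanged
  event 3 (t=25: INC foo by 6): foo (absent) -> 6
  event 4 (t=27: SET foo = 0): foo 6 -> 0
  event 5 (t=36: SET baz = 21): foo unchanged
  event 6 (t=40: INC foo by 12): foo 0 -> 12
  event 7 (t=50: SET baz = 5): foo unchanged
  event 8 (t=60: DEL bar): foo unchanged
  event 9 (t=70: SET bar = -10): foo unchanged
  event 10 (t=75: DEC baz by 9): foo unchanged
  event 11 (t=78: SET baz = 1): foo unchanged
Final: foo = 12

Answer: 12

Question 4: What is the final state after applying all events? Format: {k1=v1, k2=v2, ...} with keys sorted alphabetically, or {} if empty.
  after event 1 (t=10: INC bar by 13): {bar=13}
  after event 2 (t=20: INC bar by 13): {bar=26}
  after event 3 (t=25: INC foo by 6): {bar=26, foo=6}
  after event 4 (t=27: SET foo = 0): {bar=26, foo=0}
  after event 5 (t=36: SET baz = 21): {bar=26, baz=21, foo=0}
  after event 6 (t=40: INC foo by 12): {bar=26, baz=21, foo=12}
  after event 7 (t=50: SET baz = 5): {bar=26, baz=5, foo=12}
  after event 8 (t=60: DEL bar): {baz=5, foo=12}
  after event 9 (t=70: SET bar = -10): {bar=-10, baz=5, foo=12}
  after event 10 (t=75: DEC baz by 9): {bar=-10, baz=-4, foo=12}
  after event 11 (t=78: SET baz = 1): {bar=-10, baz=1, foo=12}

Answer: {bar=-10, baz=1, foo=12}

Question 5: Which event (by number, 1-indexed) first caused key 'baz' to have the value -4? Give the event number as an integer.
Answer: 10

Derivation:
Looking for first event where baz becomes -4:
  event 5: baz = 21
  event 6: baz = 21
  event 7: baz = 5
  event 8: baz = 5
  event 9: baz = 5
  event 10: baz 5 -> -4  <-- first match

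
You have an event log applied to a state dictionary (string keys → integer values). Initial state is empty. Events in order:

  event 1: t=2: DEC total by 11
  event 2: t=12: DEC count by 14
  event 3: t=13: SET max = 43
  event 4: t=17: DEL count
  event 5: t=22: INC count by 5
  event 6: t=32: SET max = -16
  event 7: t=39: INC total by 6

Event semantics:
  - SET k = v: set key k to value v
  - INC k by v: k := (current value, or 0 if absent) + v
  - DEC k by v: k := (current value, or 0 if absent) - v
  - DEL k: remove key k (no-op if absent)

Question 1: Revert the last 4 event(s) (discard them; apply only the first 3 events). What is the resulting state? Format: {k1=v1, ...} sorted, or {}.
Keep first 3 events (discard last 4):
  after event 1 (t=2: DEC total by 11): {total=-11}
  after event 2 (t=12: DEC count by 14): {count=-14, total=-11}
  after event 3 (t=13: SET max = 43): {count=-14, max=43, total=-11}

Answer: {count=-14, max=43, total=-11}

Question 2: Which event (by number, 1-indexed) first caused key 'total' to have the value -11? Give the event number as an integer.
Looking for first event where total becomes -11:
  event 1: total (absent) -> -11  <-- first match

Answer: 1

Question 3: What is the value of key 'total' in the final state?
Track key 'total' through all 7 events:
  event 1 (t=2: DEC total by 11): total (absent) -> -11
  event 2 (t=12: DEC count by 14): total unchanged
  event 3 (t=13: SET max = 43): total unchanged
  event 4 (t=17: DEL count): total unchanged
  event 5 (t=22: INC count by 5): total unchanged
  event 6 (t=32: SET max = -16): total unchanged
  event 7 (t=39: INC total by 6): total -11 -> -5
Final: total = -5

Answer: -5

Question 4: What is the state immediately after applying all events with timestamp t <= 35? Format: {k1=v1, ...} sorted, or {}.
Apply events with t <= 35 (6 events):
  after event 1 (t=2: DEC total by 11): {total=-11}
  after event 2 (t=12: DEC count by 14): {count=-14, total=-11}
  after event 3 (t=13: SET max = 43): {count=-14, max=43, total=-11}
  after event 4 (t=17: DEL count): {max=43, total=-11}
  after event 5 (t=22: INC count by 5): {count=5, max=43, total=-11}
  after event 6 (t=32: SET max = -16): {count=5, max=-16, total=-11}

Answer: {count=5, max=-16, total=-11}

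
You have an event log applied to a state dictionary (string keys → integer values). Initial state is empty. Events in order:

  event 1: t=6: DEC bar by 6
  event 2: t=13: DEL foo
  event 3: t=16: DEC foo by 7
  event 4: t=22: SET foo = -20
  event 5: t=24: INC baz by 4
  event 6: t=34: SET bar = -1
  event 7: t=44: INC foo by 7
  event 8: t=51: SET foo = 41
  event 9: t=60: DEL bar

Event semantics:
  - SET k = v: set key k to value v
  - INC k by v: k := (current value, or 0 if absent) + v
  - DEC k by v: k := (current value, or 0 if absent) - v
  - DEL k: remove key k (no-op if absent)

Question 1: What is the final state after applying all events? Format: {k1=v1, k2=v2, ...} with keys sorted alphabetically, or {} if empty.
  after event 1 (t=6: DEC bar by 6): {bar=-6}
  after event 2 (t=13: DEL foo): {bar=-6}
  after event 3 (t=16: DEC foo by 7): {bar=-6, foo=-7}
  after event 4 (t=22: SET foo = -20): {bar=-6, foo=-20}
  after event 5 (t=24: INC baz by 4): {bar=-6, baz=4, foo=-20}
  after event 6 (t=34: SET bar = -1): {bar=-1, baz=4, foo=-20}
  after event 7 (t=44: INC foo by 7): {bar=-1, baz=4, foo=-13}
  after event 8 (t=51: SET foo = 41): {bar=-1, baz=4, foo=41}
  after event 9 (t=60: DEL bar): {baz=4, foo=41}

Answer: {baz=4, foo=41}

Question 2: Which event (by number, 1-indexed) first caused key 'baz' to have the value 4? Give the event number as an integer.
Looking for first event where baz becomes 4:
  event 5: baz (absent) -> 4  <-- first match

Answer: 5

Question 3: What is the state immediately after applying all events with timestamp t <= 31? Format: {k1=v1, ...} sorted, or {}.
Answer: {bar=-6, baz=4, foo=-20}

Derivation:
Apply events with t <= 31 (5 events):
  after event 1 (t=6: DEC bar by 6): {bar=-6}
  after event 2 (t=13: DEL foo): {bar=-6}
  after event 3 (t=16: DEC foo by 7): {bar=-6, foo=-7}
  after event 4 (t=22: SET foo = -20): {bar=-6, foo=-20}
  after event 5 (t=24: INC baz by 4): {bar=-6, baz=4, foo=-20}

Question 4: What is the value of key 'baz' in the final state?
Answer: 4

Derivation:
Track key 'baz' through all 9 events:
  event 1 (t=6: DEC bar by 6): baz unchanged
  event 2 (t=13: DEL foo): baz unchanged
  event 3 (t=16: DEC foo by 7): baz unchanged
  event 4 (t=22: SET foo = -20): baz unchanged
  event 5 (t=24: INC baz by 4): baz (absent) -> 4
  event 6 (t=34: SET bar = -1): baz unchanged
  event 7 (t=44: INC foo by 7): baz unchanged
  event 8 (t=51: SET foo = 41): baz unchanged
  event 9 (t=60: DEL bar): baz unchanged
Final: baz = 4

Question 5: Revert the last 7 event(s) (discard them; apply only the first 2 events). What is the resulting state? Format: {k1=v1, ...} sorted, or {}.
Answer: {bar=-6}

Derivation:
Keep first 2 events (discard last 7):
  after event 1 (t=6: DEC bar by 6): {bar=-6}
  after event 2 (t=13: DEL foo): {bar=-6}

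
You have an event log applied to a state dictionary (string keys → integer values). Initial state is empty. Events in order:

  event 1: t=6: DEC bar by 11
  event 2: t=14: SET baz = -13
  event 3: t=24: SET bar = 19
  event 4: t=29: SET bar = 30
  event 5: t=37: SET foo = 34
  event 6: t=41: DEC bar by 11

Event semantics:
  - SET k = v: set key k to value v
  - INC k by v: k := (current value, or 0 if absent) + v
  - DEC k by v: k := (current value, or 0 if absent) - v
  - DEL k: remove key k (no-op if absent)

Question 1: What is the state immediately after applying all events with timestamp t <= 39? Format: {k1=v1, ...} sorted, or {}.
Apply events with t <= 39 (5 events):
  after event 1 (t=6: DEC bar by 11): {bar=-11}
  after event 2 (t=14: SET baz = -13): {bar=-11, baz=-13}
  after event 3 (t=24: SET bar = 19): {bar=19, baz=-13}
  after event 4 (t=29: SET bar = 30): {bar=30, baz=-13}
  after event 5 (t=37: SET foo = 34): {bar=30, baz=-13, foo=34}

Answer: {bar=30, baz=-13, foo=34}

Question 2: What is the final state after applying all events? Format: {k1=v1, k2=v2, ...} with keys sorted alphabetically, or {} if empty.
  after event 1 (t=6: DEC bar by 11): {bar=-11}
  after event 2 (t=14: SET baz = -13): {bar=-11, baz=-13}
  after event 3 (t=24: SET bar = 19): {bar=19, baz=-13}
  after event 4 (t=29: SET bar = 30): {bar=30, baz=-13}
  after event 5 (t=37: SET foo = 34): {bar=30, baz=-13, foo=34}
  after event 6 (t=41: DEC bar by 11): {bar=19, baz=-13, foo=34}

Answer: {bar=19, baz=-13, foo=34}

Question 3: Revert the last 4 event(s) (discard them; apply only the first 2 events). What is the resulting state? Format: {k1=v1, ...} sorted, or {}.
Keep first 2 events (discard last 4):
  after event 1 (t=6: DEC bar by 11): {bar=-11}
  after event 2 (t=14: SET baz = -13): {bar=-11, baz=-13}

Answer: {bar=-11, baz=-13}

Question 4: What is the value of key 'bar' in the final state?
Track key 'bar' through all 6 events:
  event 1 (t=6: DEC bar by 11): bar (absent) -> -11
  event 2 (t=14: SET baz = -13): bar unchanged
  event 3 (t=24: SET bar = 19): bar -11 -> 19
  event 4 (t=29: SET bar = 30): bar 19 -> 30
  event 5 (t=37: SET foo = 34): bar unchanged
  event 6 (t=41: DEC bar by 11): bar 30 -> 19
Final: bar = 19

Answer: 19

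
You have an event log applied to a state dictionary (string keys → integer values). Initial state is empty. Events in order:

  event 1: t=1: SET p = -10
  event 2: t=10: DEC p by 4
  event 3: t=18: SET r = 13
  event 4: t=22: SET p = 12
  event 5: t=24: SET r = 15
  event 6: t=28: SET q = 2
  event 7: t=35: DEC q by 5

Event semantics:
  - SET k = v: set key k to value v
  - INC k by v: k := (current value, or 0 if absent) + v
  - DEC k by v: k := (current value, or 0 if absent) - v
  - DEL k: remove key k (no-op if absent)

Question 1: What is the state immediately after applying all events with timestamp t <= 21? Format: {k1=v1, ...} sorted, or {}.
Apply events with t <= 21 (3 events):
  after event 1 (t=1: SET p = -10): {p=-10}
  after event 2 (t=10: DEC p by 4): {p=-14}
  after event 3 (t=18: SET r = 13): {p=-14, r=13}

Answer: {p=-14, r=13}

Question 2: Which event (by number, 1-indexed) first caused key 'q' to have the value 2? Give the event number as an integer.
Looking for first event where q becomes 2:
  event 6: q (absent) -> 2  <-- first match

Answer: 6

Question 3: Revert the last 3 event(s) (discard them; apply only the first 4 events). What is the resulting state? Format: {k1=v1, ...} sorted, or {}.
Keep first 4 events (discard last 3):
  after event 1 (t=1: SET p = -10): {p=-10}
  after event 2 (t=10: DEC p by 4): {p=-14}
  after event 3 (t=18: SET r = 13): {p=-14, r=13}
  after event 4 (t=22: SET p = 12): {p=12, r=13}

Answer: {p=12, r=13}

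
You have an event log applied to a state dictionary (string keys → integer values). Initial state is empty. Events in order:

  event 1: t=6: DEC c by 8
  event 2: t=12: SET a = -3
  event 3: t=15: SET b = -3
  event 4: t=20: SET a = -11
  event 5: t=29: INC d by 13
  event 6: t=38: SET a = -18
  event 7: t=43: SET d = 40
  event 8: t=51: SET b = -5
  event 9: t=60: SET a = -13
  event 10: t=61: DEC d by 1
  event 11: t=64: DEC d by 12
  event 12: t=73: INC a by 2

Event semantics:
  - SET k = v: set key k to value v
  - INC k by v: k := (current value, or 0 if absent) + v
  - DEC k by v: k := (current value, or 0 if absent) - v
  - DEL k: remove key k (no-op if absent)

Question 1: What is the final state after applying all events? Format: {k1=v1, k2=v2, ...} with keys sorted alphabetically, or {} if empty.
Answer: {a=-11, b=-5, c=-8, d=27}

Derivation:
  after event 1 (t=6: DEC c by 8): {c=-8}
  after event 2 (t=12: SET a = -3): {a=-3, c=-8}
  after event 3 (t=15: SET b = -3): {a=-3, b=-3, c=-8}
  after event 4 (t=20: SET a = -11): {a=-11, b=-3, c=-8}
  after event 5 (t=29: INC d by 13): {a=-11, b=-3, c=-8, d=13}
  after event 6 (t=38: SET a = -18): {a=-18, b=-3, c=-8, d=13}
  after event 7 (t=43: SET d = 40): {a=-18, b=-3, c=-8, d=40}
  after event 8 (t=51: SET b = -5): {a=-18, b=-5, c=-8, d=40}
  after event 9 (t=60: SET a = -13): {a=-13, b=-5, c=-8, d=40}
  after event 10 (t=61: DEC d by 1): {a=-13, b=-5, c=-8, d=39}
  after event 11 (t=64: DEC d by 12): {a=-13, b=-5, c=-8, d=27}
  after event 12 (t=73: INC a by 2): {a=-11, b=-5, c=-8, d=27}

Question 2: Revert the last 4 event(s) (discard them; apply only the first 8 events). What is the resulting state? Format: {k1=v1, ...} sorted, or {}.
Keep first 8 events (discard last 4):
  after event 1 (t=6: DEC c by 8): {c=-8}
  after event 2 (t=12: SET a = -3): {a=-3, c=-8}
  after event 3 (t=15: SET b = -3): {a=-3, b=-3, c=-8}
  after event 4 (t=20: SET a = -11): {a=-11, b=-3, c=-8}
  after event 5 (t=29: INC d by 13): {a=-11, b=-3, c=-8, d=13}
  after event 6 (t=38: SET a = -18): {a=-18, b=-3, c=-8, d=13}
  after event 7 (t=43: SET d = 40): {a=-18, b=-3, c=-8, d=40}
  after event 8 (t=51: SET b = -5): {a=-18, b=-5, c=-8, d=40}

Answer: {a=-18, b=-5, c=-8, d=40}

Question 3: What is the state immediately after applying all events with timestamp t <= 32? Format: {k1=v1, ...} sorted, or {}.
Apply events with t <= 32 (5 events):
  after event 1 (t=6: DEC c by 8): {c=-8}
  after event 2 (t=12: SET a = -3): {a=-3, c=-8}
  after event 3 (t=15: SET b = -3): {a=-3, b=-3, c=-8}
  after event 4 (t=20: SET a = -11): {a=-11, b=-3, c=-8}
  after event 5 (t=29: INC d by 13): {a=-11, b=-3, c=-8, d=13}

Answer: {a=-11, b=-3, c=-8, d=13}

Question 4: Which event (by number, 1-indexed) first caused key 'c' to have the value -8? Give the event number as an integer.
Looking for first event where c becomes -8:
  event 1: c (absent) -> -8  <-- first match

Answer: 1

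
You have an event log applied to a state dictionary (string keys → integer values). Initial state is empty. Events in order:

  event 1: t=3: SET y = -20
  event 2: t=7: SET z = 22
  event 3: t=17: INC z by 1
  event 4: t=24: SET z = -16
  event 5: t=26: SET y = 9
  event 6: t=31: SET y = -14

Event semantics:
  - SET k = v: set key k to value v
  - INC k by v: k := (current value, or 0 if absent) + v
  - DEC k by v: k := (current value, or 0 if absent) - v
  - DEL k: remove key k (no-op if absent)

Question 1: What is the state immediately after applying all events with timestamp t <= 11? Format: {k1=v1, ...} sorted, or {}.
Answer: {y=-20, z=22}

Derivation:
Apply events with t <= 11 (2 events):
  after event 1 (t=3: SET y = -20): {y=-20}
  after event 2 (t=7: SET z = 22): {y=-20, z=22}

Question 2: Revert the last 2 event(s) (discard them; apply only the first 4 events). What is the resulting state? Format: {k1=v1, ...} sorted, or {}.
Keep first 4 events (discard last 2):
  after event 1 (t=3: SET y = -20): {y=-20}
  after event 2 (t=7: SET z = 22): {y=-20, z=22}
  after event 3 (t=17: INC z by 1): {y=-20, z=23}
  after event 4 (t=24: SET z = -16): {y=-20, z=-16}

Answer: {y=-20, z=-16}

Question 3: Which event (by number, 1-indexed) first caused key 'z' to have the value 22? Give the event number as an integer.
Looking for first event where z becomes 22:
  event 2: z (absent) -> 22  <-- first match

Answer: 2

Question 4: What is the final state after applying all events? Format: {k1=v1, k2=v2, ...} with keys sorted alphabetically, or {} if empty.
  after event 1 (t=3: SET y = -20): {y=-20}
  after event 2 (t=7: SET z = 22): {y=-20, z=22}
  after event 3 (t=17: INC z by 1): {y=-20, z=23}
  after event 4 (t=24: SET z = -16): {y=-20, z=-16}
  after event 5 (t=26: SET y = 9): {y=9, z=-16}
  after event 6 (t=31: SET y = -14): {y=-14, z=-16}

Answer: {y=-14, z=-16}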